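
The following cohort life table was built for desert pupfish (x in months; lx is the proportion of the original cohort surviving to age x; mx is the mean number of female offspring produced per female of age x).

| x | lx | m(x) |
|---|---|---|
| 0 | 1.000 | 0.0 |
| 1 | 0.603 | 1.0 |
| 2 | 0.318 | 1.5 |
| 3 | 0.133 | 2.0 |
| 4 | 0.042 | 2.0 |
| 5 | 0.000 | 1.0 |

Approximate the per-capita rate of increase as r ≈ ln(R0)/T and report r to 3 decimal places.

R0 = Σ lx·mx = 0 + 0.603 + 0.477 + 0.266 + 0.084 + 0 = 1.43
Σ x·lx·mx = 2.691; T = 2.691/1.43 = 1.88182…
r ≈ ln(R0)/T = ln(1.43)/1.88182… = 0.19007… → 0.190

0.190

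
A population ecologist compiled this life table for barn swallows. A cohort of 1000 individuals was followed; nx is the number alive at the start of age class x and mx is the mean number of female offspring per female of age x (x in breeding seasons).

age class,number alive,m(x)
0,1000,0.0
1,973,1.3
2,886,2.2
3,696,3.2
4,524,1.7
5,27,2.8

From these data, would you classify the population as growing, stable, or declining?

growing

lx = nx/n0 = nx/1000: 1, 0.973, 0.886, 0.696, 0.524, 0.027
R0 = Σ lx·mx = 0 + 1.2649 + 1.9492 + 2.2272 + 0.8908 + 0.0756 = 6.4077
R0 > 1, so the population is growing.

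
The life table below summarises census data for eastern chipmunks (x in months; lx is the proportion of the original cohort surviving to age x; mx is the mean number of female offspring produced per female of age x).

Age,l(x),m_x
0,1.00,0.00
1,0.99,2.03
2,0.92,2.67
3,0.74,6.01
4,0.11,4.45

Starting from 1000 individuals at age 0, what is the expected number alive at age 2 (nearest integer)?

920

Expected survivors = N0 · l_2 = 1000 × 0.92 = 920 → 920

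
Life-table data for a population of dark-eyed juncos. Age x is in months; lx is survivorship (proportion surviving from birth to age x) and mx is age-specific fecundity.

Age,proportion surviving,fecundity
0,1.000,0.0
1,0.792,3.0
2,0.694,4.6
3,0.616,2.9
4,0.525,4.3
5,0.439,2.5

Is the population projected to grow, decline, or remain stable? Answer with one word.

R0 = Σ lx·mx = 0 + 2.376 + 3.1924 + 1.7864 + 2.2575 + 1.0975 = 10.7098
R0 > 1, so the population is growing.

growing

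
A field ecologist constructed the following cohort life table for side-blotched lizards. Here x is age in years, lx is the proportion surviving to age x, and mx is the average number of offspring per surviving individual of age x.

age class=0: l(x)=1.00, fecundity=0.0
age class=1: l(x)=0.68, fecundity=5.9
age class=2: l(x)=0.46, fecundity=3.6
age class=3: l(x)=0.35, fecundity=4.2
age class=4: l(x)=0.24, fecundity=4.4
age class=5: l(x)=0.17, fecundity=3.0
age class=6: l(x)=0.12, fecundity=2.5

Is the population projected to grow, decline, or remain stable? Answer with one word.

R0 = Σ lx·mx = 0 + 4.012 + 1.656 + 1.47 + 1.056 + 0.51 + 0.3 = 9.004
R0 > 1, so the population is growing.

growing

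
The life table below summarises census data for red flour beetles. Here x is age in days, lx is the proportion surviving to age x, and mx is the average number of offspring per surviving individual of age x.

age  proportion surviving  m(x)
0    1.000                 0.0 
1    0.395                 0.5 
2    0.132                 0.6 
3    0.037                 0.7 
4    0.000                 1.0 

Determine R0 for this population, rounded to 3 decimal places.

0.303

lx·mx by age: 0, 0.1975, 0.0792, 0.0259, 0
R0 = Σ lx·mx = 0.3026 → 0.303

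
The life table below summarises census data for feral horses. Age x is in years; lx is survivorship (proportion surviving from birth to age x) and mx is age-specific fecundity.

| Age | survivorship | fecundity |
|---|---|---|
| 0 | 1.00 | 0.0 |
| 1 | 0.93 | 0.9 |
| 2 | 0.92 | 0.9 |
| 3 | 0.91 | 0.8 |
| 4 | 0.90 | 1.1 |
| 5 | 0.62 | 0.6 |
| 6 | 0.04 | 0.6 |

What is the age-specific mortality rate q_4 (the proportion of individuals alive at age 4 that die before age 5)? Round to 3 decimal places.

0.311

q_4 = (l_4 − l_5) / l_4 = (0.9 − 0.62) / 0.9
     = 0.28 / 0.9 = 0.311111… → 0.311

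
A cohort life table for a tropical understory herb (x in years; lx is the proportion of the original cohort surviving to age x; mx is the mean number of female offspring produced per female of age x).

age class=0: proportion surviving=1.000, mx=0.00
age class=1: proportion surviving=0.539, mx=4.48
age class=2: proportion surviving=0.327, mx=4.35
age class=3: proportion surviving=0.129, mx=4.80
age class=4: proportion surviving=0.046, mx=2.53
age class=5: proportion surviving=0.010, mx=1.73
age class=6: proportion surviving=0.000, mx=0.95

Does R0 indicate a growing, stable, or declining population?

growing

R0 = Σ lx·mx = 0 + 2.41472 + 1.42245 + 0.6192 + 0.11638 + 0.0173 + 0 = 4.59005
R0 > 1, so the population is growing.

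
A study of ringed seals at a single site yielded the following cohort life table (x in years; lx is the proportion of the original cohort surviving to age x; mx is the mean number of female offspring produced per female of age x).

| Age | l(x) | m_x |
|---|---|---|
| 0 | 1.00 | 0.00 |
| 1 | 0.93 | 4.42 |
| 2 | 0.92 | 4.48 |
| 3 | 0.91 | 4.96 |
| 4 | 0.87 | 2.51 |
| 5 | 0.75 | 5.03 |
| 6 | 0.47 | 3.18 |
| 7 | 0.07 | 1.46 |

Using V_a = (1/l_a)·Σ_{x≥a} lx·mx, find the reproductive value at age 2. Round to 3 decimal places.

17.596

lx·mx for x ≥ 2: 4.1216, 4.5136, 2.1837, 3.7725, 1.4946, 0.1022 → sum = 16.1882
V_2 = 16.1882 / l_2 = 16.1882 / 0.92 = 17.59587… → 17.596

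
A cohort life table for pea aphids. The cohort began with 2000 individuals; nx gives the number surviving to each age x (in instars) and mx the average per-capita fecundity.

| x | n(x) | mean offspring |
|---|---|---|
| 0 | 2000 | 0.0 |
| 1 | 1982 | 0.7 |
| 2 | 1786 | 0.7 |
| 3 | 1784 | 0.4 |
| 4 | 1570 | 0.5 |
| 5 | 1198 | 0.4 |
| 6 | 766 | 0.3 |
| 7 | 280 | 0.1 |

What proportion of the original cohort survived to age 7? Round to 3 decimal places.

0.140

l_7 = n_7/n_0 = 280/2000 = 0.14 → 0.140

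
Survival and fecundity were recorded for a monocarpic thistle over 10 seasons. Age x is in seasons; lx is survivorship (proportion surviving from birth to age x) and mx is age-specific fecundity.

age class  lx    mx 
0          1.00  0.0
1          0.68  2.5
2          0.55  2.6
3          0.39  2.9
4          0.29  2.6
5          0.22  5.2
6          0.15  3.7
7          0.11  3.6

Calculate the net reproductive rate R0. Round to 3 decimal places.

7.110

lx·mx by age: 0, 1.7, 1.43, 1.131, 0.754, 1.144, 0.555, 0.396
R0 = Σ lx·mx = 7.11 → 7.110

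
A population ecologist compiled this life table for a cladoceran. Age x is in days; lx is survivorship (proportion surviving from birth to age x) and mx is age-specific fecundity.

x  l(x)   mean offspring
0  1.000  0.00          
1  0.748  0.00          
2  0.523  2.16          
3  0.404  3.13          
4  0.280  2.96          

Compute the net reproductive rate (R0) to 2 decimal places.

lx·mx by age: 0, 0, 1.12968, 1.26452, 0.8288
R0 = Σ lx·mx = 3.223 → 3.22

3.22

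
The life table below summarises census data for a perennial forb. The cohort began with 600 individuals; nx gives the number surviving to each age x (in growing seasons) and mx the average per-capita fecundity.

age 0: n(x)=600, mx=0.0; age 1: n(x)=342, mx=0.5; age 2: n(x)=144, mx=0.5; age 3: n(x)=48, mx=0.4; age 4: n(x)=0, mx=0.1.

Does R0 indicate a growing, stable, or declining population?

declining

lx = nx/n0 = nx/600: 1, 0.57, 0.24, 0.08, 0
R0 = Σ lx·mx = 0 + 0.285 + 0.12 + 0.032 + 0 = 0.437
R0 < 1, so the population is declining.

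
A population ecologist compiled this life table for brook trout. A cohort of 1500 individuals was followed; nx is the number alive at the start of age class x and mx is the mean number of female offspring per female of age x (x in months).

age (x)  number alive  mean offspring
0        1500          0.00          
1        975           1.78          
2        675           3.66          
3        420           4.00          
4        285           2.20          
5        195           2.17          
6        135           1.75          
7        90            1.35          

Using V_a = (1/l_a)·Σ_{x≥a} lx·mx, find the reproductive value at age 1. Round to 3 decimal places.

lx = nx/n0 = nx/1500: 1, 0.65, 0.45, 0.28, 0.19, 0.13, 0.09, 0.06
lx·mx for x ≥ 1: 1.157, 1.647, 1.12, 0.418, 0.2821, 0.1575, 0.081 → sum = 4.8626
V_1 = 4.8626 / l_1 = 4.8626 / 0.65 = 7.480923… → 7.481

7.481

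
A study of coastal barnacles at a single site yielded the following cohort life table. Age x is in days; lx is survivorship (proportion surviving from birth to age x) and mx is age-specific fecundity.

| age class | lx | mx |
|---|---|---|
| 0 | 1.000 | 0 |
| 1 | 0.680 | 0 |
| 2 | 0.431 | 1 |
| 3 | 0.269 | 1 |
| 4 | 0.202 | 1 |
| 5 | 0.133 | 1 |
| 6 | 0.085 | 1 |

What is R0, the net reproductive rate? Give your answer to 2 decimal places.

1.12

lx·mx by age: 0, 0, 0.431, 0.269, 0.202, 0.133, 0.085
R0 = Σ lx·mx = 1.12 → 1.12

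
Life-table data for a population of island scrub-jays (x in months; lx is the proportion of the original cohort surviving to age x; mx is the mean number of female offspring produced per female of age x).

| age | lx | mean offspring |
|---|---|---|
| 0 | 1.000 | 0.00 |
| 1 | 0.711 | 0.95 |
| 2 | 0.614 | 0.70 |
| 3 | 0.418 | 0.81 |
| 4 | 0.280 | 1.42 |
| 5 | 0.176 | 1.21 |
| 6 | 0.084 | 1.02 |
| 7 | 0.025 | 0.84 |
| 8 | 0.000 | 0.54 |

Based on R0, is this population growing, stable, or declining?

growing

R0 = Σ lx·mx = 0 + 0.67545 + 0.4298 + 0.33858 + 0.3976 + 0.21296 + 0.08568 + 0.021 + 0 = 2.16107
R0 > 1, so the population is growing.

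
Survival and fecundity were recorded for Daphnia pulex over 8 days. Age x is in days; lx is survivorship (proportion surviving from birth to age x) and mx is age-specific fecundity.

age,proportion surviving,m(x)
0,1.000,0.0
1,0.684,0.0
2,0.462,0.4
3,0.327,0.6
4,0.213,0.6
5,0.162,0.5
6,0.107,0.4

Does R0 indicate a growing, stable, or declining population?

R0 = Σ lx·mx = 0 + 0 + 0.1848 + 0.1962 + 0.1278 + 0.081 + 0.0428 = 0.6326
R0 < 1, so the population is declining.

declining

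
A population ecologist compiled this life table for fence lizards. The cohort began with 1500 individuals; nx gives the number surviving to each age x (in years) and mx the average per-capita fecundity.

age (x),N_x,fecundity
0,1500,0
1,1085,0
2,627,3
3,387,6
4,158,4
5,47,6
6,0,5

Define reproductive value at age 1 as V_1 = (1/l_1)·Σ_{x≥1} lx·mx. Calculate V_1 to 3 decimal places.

lx = nx/n0 = nx/1500: 1, 0.72333…, 0.418, 0.258, 0.10533…, 0.03133…, 0
lx·mx for x ≥ 1: 0, 1.254, 1.548, 0.421333…, 0.188…, 0 → sum = 3.411333…
V_1 = 3.411333… / l_1 = 3.411333… / 0.723333… = 4.716129… → 4.716

4.716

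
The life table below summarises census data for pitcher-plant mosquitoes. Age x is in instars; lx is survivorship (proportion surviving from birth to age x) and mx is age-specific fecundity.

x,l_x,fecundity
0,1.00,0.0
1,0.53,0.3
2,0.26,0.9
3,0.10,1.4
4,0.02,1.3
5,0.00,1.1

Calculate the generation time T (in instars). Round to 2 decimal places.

2.06

lx·mx: 0, 0.159, 0.234, 0.14, 0.026, 0 → R0 = 0.559
x·lx·mx: 0, 0.159, 0.468, 0.42, 0.104, 0 → Σ = 1.151
T = 1.151 / 0.559 = 2.059034… → 2.06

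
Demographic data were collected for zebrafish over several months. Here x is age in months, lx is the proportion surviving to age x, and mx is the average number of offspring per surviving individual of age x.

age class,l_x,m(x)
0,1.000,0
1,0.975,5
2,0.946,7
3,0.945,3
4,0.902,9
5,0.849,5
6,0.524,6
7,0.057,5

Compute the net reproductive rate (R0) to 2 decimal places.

30.12

lx·mx by age: 0, 4.875, 6.622, 2.835, 8.118, 4.245, 3.144, 0.285
R0 = Σ lx·mx = 30.124 → 30.12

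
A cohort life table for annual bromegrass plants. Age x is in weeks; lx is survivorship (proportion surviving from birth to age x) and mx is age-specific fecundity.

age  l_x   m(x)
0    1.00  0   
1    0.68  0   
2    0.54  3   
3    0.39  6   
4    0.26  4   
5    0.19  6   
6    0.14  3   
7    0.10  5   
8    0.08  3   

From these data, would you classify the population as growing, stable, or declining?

growing

R0 = Σ lx·mx = 0 + 0 + 1.62 + 2.34 + 1.04 + 1.14 + 0.42 + 0.5 + 0.24 = 7.3
R0 > 1, so the population is growing.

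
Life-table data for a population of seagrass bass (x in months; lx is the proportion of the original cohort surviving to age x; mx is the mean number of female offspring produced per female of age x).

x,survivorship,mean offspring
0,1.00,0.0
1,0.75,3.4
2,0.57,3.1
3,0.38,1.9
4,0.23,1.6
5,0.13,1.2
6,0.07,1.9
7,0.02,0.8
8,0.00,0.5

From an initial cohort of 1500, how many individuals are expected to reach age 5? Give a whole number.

Expected survivors = N0 · l_5 = 1500 × 0.13 = 195 → 195

195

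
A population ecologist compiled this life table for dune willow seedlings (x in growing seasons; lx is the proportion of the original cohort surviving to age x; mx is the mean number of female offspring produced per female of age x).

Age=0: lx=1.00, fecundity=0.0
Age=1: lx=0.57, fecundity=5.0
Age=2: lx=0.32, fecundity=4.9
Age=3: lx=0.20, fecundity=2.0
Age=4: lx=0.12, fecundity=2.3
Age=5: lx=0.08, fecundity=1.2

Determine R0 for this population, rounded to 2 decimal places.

lx·mx by age: 0, 2.85, 1.568, 0.4, 0.276, 0.096
R0 = Σ lx·mx = 5.19 → 5.19

5.19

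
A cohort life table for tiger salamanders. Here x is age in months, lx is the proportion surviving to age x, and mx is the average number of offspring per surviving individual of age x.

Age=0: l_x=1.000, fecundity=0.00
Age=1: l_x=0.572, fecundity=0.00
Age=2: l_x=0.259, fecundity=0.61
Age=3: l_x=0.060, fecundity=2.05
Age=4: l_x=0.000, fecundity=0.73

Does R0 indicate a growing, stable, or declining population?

declining

R0 = Σ lx·mx = 0 + 0 + 0.15799 + 0.123 + 0 = 0.28099
R0 < 1, so the population is declining.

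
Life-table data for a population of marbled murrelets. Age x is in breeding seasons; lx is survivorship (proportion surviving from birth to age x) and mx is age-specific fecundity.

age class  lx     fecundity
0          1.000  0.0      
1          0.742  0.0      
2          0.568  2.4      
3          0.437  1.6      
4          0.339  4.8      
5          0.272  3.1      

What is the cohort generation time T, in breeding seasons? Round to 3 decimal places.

lx·mx: 0, 0, 1.3632, 0.6992, 1.6272, 0.8432 → R0 = 4.5328
x·lx·mx: 0, 0, 2.7264, 2.0976, 6.5088, 4.216 → Σ = 15.5488
T = 15.5488 / 4.5328 = 3.430286… → 3.430

3.430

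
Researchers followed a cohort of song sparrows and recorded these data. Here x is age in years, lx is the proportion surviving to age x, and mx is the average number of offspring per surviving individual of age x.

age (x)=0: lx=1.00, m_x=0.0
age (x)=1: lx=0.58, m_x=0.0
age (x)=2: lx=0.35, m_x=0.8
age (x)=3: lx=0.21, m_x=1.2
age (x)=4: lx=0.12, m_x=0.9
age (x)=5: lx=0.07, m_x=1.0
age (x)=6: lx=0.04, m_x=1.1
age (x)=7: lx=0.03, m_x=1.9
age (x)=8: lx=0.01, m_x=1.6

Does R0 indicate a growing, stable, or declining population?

declining

R0 = Σ lx·mx = 0 + 0 + 0.28 + 0.252 + 0.108 + 0.07 + 0.044 + 0.057 + 0.016 = 0.827
R0 < 1, so the population is declining.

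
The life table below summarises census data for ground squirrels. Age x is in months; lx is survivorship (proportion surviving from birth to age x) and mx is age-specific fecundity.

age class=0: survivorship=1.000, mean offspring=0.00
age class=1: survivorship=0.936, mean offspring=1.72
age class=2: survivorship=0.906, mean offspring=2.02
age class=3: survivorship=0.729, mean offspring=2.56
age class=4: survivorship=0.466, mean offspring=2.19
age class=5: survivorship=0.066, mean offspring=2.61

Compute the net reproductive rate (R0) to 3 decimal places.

lx·mx by age: 0, 1.60992, 1.83012, 1.86624, 1.02054, 0.17226
R0 = Σ lx·mx = 6.49908 → 6.499

6.499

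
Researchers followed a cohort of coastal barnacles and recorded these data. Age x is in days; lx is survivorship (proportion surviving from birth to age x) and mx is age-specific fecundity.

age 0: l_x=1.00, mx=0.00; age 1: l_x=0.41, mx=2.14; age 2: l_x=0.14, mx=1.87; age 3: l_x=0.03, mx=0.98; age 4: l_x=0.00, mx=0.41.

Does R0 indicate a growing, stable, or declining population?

R0 = Σ lx·mx = 0 + 0.8774 + 0.2618 + 0.0294 + 0 = 1.1686
R0 > 1, so the population is growing.

growing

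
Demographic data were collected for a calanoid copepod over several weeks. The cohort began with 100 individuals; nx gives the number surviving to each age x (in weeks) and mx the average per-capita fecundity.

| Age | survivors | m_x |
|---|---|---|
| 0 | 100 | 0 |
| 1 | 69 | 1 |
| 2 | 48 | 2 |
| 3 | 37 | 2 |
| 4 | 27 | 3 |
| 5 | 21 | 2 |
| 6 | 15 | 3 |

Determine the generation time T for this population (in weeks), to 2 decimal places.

lx = nx/n0 = nx/100: 1, 0.69, 0.48, 0.37, 0.27, 0.21, 0.15
lx·mx: 0, 0.69, 0.96, 0.74, 0.81, 0.42, 0.45 → R0 = 4.07
x·lx·mx: 0, 0.69, 1.92, 2.22, 3.24, 2.1, 2.7 → Σ = 12.87
T = 12.87 / 4.07 = 3.162162… → 3.16

3.16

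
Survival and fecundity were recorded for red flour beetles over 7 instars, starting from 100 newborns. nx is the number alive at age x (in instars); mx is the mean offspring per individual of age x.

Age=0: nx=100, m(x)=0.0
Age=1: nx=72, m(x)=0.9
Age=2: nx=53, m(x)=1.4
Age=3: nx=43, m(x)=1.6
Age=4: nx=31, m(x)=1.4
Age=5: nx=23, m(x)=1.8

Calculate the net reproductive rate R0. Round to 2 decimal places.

lx = nx/n0 = nx/100: 1, 0.72, 0.53, 0.43, 0.31, 0.23
lx·mx by age: 0, 0.648, 0.742, 0.688, 0.434, 0.414
R0 = Σ lx·mx = 2.926 → 2.93

2.93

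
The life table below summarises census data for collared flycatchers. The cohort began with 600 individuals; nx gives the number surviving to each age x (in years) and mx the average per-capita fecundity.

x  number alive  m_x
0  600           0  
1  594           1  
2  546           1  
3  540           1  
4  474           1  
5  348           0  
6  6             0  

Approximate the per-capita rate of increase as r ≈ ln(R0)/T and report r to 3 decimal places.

lx = nx/n0 = nx/600: 1, 0.99, 0.91, 0.9, 0.79, 0.58, 0.01
R0 = Σ lx·mx = 0 + 0.99 + 0.91 + 0.9 + 0.79 + 0 + 0 = 3.59
Σ x·lx·mx = 8.67; T = 8.67/3.59 = 2.41504…
r ≈ ln(R0)/T = ln(3.59)/2.41504… = 0.52925… → 0.529

0.529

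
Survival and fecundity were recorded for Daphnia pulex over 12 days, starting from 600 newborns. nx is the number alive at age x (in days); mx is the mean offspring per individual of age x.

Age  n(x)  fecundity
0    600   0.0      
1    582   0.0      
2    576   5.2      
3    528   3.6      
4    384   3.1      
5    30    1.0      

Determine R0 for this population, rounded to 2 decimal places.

10.19

lx = nx/n0 = nx/600: 1, 0.97, 0.96, 0.88, 0.64, 0.05
lx·mx by age: 0, 0, 4.992, 3.168, 1.984, 0.05
R0 = Σ lx·mx = 10.194 → 10.19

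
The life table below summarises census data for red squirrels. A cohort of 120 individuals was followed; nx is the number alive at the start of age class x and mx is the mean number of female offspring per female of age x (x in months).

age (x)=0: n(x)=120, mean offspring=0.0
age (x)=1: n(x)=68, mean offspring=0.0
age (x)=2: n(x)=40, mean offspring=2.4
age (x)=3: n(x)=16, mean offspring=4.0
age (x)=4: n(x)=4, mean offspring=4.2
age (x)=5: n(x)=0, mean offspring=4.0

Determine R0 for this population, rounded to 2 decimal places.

lx = nx/n0 = nx/120: 1, 0.56667…, 0.33333…, 0.13333…, 0.03333…, 0
lx·mx by age: 0, 0, 0.8…, 0.533333…, 0.14…, 0
R0 = Σ lx·mx = 1.473333… → 1.47

1.47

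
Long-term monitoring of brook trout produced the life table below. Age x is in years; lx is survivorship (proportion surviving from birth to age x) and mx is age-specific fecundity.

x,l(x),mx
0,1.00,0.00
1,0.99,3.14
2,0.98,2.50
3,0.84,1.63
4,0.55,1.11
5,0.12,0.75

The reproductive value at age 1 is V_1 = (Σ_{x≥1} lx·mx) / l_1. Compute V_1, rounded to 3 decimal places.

7.705

lx·mx for x ≥ 1: 3.1086, 2.45, 1.3692, 0.6105, 0.09 → sum = 7.6283
V_1 = 7.6283 / l_1 = 7.6283 / 0.99 = 7.705354… → 7.705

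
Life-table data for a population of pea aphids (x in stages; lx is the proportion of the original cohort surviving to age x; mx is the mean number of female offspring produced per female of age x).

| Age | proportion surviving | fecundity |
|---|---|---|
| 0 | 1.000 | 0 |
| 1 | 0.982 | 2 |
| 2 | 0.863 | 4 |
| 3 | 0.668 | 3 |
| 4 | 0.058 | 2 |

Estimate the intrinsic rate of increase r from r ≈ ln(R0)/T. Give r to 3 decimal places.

0.992

R0 = Σ lx·mx = 0 + 1.964 + 3.452 + 2.004 + 0.116 = 7.536
Σ x·lx·mx = 15.344; T = 15.344/7.536 = 2.03609…
r ≈ ln(R0)/T = ln(7.536)/2.03609… = 0.99194… → 0.992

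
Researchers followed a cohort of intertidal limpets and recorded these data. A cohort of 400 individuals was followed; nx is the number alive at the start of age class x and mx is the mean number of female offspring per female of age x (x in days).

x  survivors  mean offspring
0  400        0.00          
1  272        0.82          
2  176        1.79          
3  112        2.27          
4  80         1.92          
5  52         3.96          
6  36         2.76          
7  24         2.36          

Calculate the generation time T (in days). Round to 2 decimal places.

3.25

lx = nx/n0 = nx/400: 1, 0.68, 0.44, 0.28, 0.2, 0.13, 0.09, 0.06
lx·mx: 0, 0.5576, 0.7876, 0.6356, 0.384, 0.5148, 0.2484, 0.1416 → R0 = 3.2696
x·lx·mx: 0, 0.5576, 1.5752, 1.9068, 1.536, 2.574, 1.4904, 0.9912 → Σ = 10.6312
T = 10.6312 / 3.2696 = 3.251529… → 3.25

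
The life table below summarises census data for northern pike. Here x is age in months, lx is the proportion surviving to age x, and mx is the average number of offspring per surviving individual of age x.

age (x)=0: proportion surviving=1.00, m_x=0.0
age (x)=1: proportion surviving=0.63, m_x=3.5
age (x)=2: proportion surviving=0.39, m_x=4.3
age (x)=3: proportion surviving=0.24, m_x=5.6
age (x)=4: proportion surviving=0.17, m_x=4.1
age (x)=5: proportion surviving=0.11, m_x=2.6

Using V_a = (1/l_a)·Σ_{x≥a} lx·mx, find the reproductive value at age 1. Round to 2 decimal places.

9.86

lx·mx for x ≥ 1: 2.205, 1.677, 1.344, 0.697, 0.286 → sum = 6.209
V_1 = 6.209 / l_1 = 6.209 / 0.63 = 9.855556… → 9.86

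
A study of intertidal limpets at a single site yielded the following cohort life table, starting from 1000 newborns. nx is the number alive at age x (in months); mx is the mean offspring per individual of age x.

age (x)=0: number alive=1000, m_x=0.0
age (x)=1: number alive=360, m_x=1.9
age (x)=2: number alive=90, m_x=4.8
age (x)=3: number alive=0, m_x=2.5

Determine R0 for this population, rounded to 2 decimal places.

1.12

lx = nx/n0 = nx/1000: 1, 0.36, 0.09, 0
lx·mx by age: 0, 0.684, 0.432, 0
R0 = Σ lx·mx = 1.116 → 1.12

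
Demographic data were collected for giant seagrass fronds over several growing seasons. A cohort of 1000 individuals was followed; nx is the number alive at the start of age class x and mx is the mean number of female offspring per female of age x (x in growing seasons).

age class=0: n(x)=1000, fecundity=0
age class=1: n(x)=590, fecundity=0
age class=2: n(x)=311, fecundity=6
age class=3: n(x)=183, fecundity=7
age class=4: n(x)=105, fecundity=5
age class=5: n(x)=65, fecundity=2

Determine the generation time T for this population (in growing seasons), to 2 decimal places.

lx = nx/n0 = nx/1000: 1, 0.59, 0.311, 0.183, 0.105, 0.065
lx·mx: 0, 0, 1.866, 1.281, 0.525, 0.13 → R0 = 3.802
x·lx·mx: 0, 0, 3.732, 3.843, 2.1, 0.65 → Σ = 10.325
T = 10.325 / 3.802 = 2.715676… → 2.72

2.72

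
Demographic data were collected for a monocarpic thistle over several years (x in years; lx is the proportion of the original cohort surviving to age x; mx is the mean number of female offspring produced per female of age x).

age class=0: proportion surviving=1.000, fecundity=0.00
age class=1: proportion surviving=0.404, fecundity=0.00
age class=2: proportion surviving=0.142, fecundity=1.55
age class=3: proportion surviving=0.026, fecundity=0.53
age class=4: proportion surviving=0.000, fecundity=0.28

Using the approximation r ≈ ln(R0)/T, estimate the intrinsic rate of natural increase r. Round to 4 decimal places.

R0 = Σ lx·mx = 0 + 0 + 0.2201 + 0.01378 + 0 = 0.23388
Σ x·lx·mx = 0.48154; T = 0.48154/0.23388 = 2.05892…
r ≈ ln(R0)/T = ln(0.23388)/2.05892… = -0.705684… → -0.7057

-0.7057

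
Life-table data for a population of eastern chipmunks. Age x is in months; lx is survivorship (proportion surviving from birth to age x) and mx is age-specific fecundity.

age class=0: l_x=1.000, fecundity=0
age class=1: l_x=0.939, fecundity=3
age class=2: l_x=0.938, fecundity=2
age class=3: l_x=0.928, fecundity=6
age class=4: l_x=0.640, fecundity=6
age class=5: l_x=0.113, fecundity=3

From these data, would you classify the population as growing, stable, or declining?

growing

R0 = Σ lx·mx = 0 + 2.817 + 1.876 + 5.568 + 3.84 + 0.339 = 14.44
R0 > 1, so the population is growing.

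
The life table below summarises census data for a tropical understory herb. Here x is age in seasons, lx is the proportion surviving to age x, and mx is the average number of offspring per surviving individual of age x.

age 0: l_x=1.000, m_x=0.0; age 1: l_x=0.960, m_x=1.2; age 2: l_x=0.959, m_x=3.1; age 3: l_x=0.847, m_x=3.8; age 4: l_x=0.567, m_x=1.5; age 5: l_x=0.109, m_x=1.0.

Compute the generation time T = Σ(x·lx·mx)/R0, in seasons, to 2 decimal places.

2.49

lx·mx: 0, 1.152, 2.9729, 3.2186, 0.8505, 0.109 → R0 = 8.303
x·lx·mx: 0, 1.152, 5.9458, 9.6558, 3.402, 0.545 → Σ = 20.7006
T = 20.7006 / 8.303 = 2.493147… → 2.49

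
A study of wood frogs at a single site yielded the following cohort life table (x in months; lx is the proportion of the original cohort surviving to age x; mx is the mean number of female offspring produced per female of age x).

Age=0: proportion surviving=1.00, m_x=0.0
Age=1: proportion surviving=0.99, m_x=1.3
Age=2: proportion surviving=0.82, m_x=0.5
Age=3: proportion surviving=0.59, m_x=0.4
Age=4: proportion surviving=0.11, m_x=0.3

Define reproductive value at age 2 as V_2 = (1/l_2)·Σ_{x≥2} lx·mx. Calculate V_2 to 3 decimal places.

lx·mx for x ≥ 2: 0.41, 0.236, 0.033 → sum = 0.679
V_2 = 0.679 / l_2 = 0.679 / 0.82 = 0.828049… → 0.828

0.828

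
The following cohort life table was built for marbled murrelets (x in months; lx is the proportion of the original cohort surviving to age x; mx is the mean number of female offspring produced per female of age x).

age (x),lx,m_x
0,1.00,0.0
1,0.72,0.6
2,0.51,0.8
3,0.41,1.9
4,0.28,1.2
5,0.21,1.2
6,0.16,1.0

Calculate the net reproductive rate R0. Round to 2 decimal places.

2.37

lx·mx by age: 0, 0.432, 0.408, 0.779, 0.336, 0.252, 0.16
R0 = Σ lx·mx = 2.367 → 2.37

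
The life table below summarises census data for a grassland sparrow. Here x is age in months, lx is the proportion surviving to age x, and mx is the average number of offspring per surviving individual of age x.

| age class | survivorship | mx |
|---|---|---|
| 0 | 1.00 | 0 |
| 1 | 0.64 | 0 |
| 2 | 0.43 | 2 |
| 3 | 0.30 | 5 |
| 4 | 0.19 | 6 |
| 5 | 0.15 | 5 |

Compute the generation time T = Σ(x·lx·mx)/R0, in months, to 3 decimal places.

lx·mx: 0, 0, 0.86, 1.5, 1.14, 0.75 → R0 = 4.25
x·lx·mx: 0, 0, 1.72, 4.5, 4.56, 3.75 → Σ = 14.53
T = 14.53 / 4.25 = 3.418824… → 3.419

3.419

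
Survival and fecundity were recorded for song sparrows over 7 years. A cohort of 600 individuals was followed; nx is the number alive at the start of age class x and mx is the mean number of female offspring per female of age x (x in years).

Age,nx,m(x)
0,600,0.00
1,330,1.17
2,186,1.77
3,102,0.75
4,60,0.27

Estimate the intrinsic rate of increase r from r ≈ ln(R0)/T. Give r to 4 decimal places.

0.1796

lx = nx/n0 = nx/600: 1, 0.55, 0.31, 0.17, 0.1
R0 = Σ lx·mx = 0 + 0.6435 + 0.5487 + 0.1275 + 0.027 = 1.3467
Σ x·lx·mx = 2.2314; T = 2.2314/1.3467 = 1.65694…
r ≈ ln(R0)/T = ln(1.3467)/1.65694… = 0.179643… → 0.1796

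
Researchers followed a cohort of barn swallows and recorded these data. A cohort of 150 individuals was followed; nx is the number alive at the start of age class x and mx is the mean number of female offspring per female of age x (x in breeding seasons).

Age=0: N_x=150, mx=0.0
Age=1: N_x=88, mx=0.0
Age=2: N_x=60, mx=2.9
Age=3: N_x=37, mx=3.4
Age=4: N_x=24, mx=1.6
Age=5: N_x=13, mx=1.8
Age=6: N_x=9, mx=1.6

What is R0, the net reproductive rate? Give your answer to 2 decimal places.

lx = nx/n0 = nx/150: 1, 0.58667…, 0.4, 0.24667…, 0.16, 0.08667…, 0.06
lx·mx by age: 0, 0, 1.16, 0.838667…, 0.256, 0.156…, 0.096
R0 = Σ lx·mx = 2.506667… → 2.51

2.51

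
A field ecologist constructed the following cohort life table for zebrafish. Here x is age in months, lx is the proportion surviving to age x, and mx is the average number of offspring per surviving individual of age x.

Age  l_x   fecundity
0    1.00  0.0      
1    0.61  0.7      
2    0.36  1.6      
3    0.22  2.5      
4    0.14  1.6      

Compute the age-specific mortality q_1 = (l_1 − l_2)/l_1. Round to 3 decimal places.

q_1 = (l_1 − l_2) / l_1 = (0.61 − 0.36) / 0.61
     = 0.25 / 0.61 = 0.409836… → 0.410

0.410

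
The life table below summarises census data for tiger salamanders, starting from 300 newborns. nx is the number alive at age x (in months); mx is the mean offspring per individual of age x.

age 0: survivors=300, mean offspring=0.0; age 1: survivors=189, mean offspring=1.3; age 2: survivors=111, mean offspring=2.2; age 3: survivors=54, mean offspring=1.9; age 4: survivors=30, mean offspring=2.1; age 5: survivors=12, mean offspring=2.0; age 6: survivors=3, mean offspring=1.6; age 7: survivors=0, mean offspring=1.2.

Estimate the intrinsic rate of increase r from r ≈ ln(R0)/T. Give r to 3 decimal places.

0.391

lx = nx/n0 = nx/300: 1, 0.63, 0.37, 0.18, 0.1, 0.04, 0.01, 0
R0 = Σ lx·mx = 0 + 0.819 + 0.814 + 0.342 + 0.21 + 0.08 + 0.016 + 0 = 2.281
Σ x·lx·mx = 4.809; T = 4.809/2.281 = 2.10829…
r ≈ ln(R0)/T = ln(2.281)/2.10829… = 0.39113… → 0.391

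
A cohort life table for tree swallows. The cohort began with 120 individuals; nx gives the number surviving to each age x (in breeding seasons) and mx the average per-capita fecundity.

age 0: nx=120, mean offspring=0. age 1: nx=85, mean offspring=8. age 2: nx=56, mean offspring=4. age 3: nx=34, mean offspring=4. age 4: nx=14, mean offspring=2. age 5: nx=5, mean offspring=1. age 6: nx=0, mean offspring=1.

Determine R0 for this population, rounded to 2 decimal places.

lx = nx/n0 = nx/120: 1, 0.70833…, 0.46667…, 0.28333…, 0.11667…, 0.04167…, 0
lx·mx by age: 0, 5.666667…, 1.866667…, 1.133333…, 0.233333…, 0.041667…, 0
R0 = Σ lx·mx = 8.941667… → 8.94

8.94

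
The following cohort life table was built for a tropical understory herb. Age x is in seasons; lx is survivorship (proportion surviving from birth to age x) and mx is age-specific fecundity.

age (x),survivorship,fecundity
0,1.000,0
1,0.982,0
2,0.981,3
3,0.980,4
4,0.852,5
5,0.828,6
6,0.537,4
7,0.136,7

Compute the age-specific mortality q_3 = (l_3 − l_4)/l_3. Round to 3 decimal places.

0.131

q_3 = (l_3 − l_4) / l_3 = (0.98 − 0.852) / 0.98
     = 0.128 / 0.98 = 0.130612… → 0.131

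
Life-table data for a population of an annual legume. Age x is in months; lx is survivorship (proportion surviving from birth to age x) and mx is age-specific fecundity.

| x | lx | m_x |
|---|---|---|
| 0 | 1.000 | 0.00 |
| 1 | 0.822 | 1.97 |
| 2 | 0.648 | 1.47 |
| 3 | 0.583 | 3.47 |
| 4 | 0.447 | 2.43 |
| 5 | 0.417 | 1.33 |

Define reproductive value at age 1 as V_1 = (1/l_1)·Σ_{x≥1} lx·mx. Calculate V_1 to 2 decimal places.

7.59

lx·mx for x ≥ 1: 1.61934, 0.95256, 2.02301, 1.08621, 0.55461 → sum = 6.23573
V_1 = 6.23573 / l_1 = 6.23573 / 0.822 = 7.586046… → 7.59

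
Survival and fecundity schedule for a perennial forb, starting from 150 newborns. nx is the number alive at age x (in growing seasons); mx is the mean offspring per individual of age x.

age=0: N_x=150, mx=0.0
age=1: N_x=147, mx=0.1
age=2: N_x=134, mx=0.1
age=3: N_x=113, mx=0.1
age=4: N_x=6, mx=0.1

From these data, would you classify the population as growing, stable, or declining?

lx = nx/n0 = nx/150: 1, 0.98, 0.89333…, 0.75333…, 0.04
R0 = Σ lx·mx = 0 + 0.098 + 0.089333… + 0.075333… + 0.004 = 0.266667…
R0 < 1, so the population is declining.

declining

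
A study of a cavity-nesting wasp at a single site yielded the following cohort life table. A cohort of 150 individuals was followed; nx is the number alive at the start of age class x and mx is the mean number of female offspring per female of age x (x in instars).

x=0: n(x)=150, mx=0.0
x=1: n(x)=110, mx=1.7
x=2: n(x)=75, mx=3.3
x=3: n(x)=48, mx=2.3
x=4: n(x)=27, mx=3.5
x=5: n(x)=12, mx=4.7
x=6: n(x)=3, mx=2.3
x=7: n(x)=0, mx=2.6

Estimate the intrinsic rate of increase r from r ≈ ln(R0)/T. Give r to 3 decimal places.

0.633

lx = nx/n0 = nx/150: 1, 0.73333…, 0.5, 0.32, 0.18, 0.08, 0.02, 0
R0 = Σ lx·mx = 0 + 1.24667… + 1.65 + 0.736 + 0.63 + 0.376 + 0.046 + 0 = 4.684667…
Σ x·lx·mx = 11.430667…; T = 11.430667…/4.684667… = 2.44002…
r ≈ ln(R0)/T = ln(4.684667…)/2.44002… = 0.6329… → 0.633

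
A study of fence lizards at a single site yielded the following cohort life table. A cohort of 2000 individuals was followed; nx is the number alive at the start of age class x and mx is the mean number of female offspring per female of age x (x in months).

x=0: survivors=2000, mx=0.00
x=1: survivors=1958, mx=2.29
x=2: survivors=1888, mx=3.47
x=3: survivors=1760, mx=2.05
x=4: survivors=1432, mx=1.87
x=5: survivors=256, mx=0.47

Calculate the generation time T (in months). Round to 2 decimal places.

2.28

lx = nx/n0 = nx/2000: 1, 0.979, 0.944, 0.88, 0.716, 0.128
lx·mx: 0, 2.24191, 3.27568, 1.804, 1.33892, 0.06016 → R0 = 8.72067
x·lx·mx: 0, 2.24191, 6.55136, 5.412, 5.35568, 0.3008 → Σ = 19.86175
T = 19.86175 / 8.72067 = 2.277549… → 2.28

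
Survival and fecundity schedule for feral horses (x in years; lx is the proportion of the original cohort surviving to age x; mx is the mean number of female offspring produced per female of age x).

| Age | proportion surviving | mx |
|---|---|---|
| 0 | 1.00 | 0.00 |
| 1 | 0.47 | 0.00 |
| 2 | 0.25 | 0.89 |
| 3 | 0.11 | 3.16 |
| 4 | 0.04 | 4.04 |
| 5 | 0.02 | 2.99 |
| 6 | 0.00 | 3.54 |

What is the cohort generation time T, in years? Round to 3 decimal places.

lx·mx: 0, 0, 0.2225, 0.3476, 0.1616, 0.0598, 0 → R0 = 0.7915
x·lx·mx: 0, 0, 0.445, 1.0428, 0.6464, 0.299, 0 → Σ = 2.4332
T = 2.4332 / 0.7915 = 3.074163… → 3.074

3.074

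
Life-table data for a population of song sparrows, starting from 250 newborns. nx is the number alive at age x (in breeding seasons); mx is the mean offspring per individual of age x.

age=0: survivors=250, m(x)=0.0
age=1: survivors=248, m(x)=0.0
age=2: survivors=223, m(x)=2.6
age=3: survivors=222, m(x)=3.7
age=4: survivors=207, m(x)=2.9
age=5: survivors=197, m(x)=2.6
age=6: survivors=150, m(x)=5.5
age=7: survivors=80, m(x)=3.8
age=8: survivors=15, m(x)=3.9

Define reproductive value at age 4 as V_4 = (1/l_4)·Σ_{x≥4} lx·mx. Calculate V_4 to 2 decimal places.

11.11

lx = nx/n0 = nx/250: 1, 0.992, 0.892, 0.888, 0.828, 0.788, 0.6, 0.32, 0.06
lx·mx for x ≥ 4: 2.4012, 2.0488, 3.3, 1.216, 0.234 → sum = 9.2
V_4 = 9.2 / l_4 = 9.2 / 0.828 = 11.111111… → 11.11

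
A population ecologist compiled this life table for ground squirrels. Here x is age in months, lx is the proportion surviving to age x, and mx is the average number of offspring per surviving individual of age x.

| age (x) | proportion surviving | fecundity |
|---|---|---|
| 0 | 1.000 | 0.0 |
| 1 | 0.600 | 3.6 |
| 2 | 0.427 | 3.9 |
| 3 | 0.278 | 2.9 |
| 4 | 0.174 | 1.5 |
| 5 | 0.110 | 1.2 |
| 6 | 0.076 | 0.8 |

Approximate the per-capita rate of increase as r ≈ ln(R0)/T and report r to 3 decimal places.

R0 = Σ lx·mx = 0 + 2.16 + 1.6653 + 0.8062 + 0.261 + 0.132 + 0.0608 = 5.0853
Σ x·lx·mx = 9.978; T = 9.978/5.0853 = 1.96213…
r ≈ ln(R0)/T = ln(5.0853)/1.96213… = 0.82887… → 0.829

0.829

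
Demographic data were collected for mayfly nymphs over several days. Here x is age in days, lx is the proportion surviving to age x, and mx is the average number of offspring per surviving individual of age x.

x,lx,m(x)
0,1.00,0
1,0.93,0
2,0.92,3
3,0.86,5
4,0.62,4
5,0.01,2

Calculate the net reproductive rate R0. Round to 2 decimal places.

lx·mx by age: 0, 0, 2.76, 4.3, 2.48, 0.02
R0 = Σ lx·mx = 9.56 → 9.56

9.56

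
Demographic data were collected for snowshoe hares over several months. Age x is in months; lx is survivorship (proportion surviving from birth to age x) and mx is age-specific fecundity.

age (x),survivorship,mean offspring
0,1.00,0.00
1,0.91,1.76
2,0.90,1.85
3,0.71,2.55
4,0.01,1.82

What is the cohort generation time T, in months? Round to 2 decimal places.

lx·mx: 0, 1.6016, 1.665, 1.8105, 0.0182 → R0 = 5.0953
x·lx·mx: 0, 1.6016, 3.33, 5.4315, 0.0728 → Σ = 10.4359
T = 10.4359 / 5.0953 = 2.048142… → 2.05

2.05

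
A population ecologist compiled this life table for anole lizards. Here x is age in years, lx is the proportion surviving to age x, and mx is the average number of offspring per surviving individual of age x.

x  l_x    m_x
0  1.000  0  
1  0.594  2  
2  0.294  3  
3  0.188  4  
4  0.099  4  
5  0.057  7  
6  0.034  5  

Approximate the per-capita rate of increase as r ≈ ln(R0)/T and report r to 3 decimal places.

R0 = Σ lx·mx = 0 + 1.188 + 0.882 + 0.752 + 0.396 + 0.399 + 0.17 = 3.787
Σ x·lx·mx = 9.807; T = 9.807/3.787 = 2.58965…
r ≈ ln(R0)/T = ln(3.787)/2.58965… = 0.51419… → 0.514

0.514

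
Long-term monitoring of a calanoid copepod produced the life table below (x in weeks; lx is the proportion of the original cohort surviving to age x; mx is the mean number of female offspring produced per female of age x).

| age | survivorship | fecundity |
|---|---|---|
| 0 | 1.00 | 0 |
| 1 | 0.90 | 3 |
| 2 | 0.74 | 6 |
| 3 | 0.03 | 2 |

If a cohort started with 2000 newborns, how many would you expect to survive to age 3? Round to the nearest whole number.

60

Expected survivors = N0 · l_3 = 2000 × 0.03 = 60 → 60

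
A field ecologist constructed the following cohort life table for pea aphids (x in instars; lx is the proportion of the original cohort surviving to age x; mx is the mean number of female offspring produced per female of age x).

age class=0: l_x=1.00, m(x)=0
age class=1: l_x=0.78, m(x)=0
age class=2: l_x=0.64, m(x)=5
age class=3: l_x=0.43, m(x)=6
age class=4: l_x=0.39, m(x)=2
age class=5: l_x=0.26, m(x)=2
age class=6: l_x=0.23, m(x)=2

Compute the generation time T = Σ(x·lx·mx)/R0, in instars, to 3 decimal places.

lx·mx: 0, 0, 3.2, 2.58, 0.78, 0.52, 0.46 → R0 = 7.54
x·lx·mx: 0, 0, 6.4, 7.74, 3.12, 2.6, 2.76 → Σ = 22.62
T = 22.62 / 7.54 = 3 → 3.000

3.000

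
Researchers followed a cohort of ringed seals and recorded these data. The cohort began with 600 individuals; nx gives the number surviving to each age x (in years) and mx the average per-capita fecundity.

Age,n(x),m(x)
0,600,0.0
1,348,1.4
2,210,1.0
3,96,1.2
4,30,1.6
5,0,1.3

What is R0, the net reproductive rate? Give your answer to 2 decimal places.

1.43

lx = nx/n0 = nx/600: 1, 0.58, 0.35, 0.16, 0.05, 0
lx·mx by age: 0, 0.812, 0.35, 0.192, 0.08, 0
R0 = Σ lx·mx = 1.434 → 1.43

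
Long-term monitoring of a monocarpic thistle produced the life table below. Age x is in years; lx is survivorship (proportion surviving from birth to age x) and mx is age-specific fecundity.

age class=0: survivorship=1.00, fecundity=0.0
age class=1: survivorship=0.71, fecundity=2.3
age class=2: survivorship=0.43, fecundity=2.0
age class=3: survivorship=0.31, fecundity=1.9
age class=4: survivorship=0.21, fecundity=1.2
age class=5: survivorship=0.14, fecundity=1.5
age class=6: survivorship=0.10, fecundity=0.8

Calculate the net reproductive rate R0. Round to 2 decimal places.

3.62

lx·mx by age: 0, 1.633, 0.86, 0.589, 0.252, 0.21, 0.08
R0 = Σ lx·mx = 3.624 → 3.62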